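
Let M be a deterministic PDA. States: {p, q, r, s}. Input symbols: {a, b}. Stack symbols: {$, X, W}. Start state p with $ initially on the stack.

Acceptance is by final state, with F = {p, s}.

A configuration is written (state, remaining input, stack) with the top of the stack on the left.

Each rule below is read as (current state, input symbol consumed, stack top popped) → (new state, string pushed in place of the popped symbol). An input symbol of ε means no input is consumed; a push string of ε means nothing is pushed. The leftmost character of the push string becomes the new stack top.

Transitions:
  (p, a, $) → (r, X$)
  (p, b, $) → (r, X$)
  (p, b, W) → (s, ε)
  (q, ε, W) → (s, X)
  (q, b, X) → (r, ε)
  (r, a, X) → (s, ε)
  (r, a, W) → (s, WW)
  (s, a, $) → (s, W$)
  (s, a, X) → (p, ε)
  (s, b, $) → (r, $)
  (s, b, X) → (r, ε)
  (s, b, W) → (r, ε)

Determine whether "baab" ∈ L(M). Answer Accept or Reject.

(p, baab, $) ⊢ (r, aab, X$) ⊢ (s, ab, $) ⊢ (s, b, W$) ⊢ (r, ε, $)
All input consumed; state r ∉ F and no further ε-move applies.

Reject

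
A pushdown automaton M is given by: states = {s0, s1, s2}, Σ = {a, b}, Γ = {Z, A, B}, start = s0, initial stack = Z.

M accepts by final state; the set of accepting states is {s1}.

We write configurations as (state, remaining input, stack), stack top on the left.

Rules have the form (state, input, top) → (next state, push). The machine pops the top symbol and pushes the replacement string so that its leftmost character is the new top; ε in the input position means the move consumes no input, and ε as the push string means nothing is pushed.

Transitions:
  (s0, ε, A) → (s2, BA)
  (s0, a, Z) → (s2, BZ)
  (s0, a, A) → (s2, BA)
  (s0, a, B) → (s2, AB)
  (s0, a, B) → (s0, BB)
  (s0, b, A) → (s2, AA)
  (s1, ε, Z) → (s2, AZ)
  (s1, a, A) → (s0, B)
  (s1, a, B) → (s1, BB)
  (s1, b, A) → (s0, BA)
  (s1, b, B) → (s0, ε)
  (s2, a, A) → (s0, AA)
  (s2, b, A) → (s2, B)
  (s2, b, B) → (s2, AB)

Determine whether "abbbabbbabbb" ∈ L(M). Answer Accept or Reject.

Reject

No computation consumes all input and reaches a final state.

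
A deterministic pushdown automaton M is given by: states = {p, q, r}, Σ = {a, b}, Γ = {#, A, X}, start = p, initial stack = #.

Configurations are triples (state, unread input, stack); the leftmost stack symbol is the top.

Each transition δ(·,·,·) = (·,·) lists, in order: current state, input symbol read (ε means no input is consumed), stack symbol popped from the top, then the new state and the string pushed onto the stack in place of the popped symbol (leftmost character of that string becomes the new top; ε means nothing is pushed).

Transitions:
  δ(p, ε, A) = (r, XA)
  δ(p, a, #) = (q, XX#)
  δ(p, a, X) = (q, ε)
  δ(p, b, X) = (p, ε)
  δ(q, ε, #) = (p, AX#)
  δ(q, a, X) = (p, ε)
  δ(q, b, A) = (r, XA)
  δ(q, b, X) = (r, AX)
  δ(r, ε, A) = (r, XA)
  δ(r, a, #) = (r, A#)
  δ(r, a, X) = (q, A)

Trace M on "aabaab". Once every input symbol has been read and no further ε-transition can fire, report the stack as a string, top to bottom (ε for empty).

#

(p, aabaab, #)
  read a, top #: go to q, push XX# → (q, abaab, XX#)
  read a, top X: go to p, push ε → (p, baab, X#)
  read b, top X: go to p, push ε → (p, aab, #)
  read a, top #: go to q, push XX# → (q, ab, XX#)
  read a, top X: go to p, push ε → (p, b, X#)
  read b, top X: go to p, push ε → (p, ε, #)
All input consumed in state p with stack #.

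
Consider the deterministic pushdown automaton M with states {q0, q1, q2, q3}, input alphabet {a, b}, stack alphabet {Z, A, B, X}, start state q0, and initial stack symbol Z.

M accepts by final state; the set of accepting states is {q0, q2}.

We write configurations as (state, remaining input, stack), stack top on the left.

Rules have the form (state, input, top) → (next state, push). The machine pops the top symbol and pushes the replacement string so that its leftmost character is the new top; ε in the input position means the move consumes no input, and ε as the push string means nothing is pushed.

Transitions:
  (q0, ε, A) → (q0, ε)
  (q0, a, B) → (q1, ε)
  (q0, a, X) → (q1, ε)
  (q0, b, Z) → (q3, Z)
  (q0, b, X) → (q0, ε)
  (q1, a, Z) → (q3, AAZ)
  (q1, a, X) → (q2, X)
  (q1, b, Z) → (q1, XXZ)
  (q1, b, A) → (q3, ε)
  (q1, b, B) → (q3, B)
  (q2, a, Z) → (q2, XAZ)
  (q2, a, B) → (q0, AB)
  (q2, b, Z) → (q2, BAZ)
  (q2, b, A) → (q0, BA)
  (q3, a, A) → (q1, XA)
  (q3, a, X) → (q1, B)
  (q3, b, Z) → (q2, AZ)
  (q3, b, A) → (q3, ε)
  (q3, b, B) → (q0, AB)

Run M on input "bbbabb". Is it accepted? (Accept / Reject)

Accept

(q0, bbbabb, Z)
  read b, top Z: go to q3, push Z → (q3, bbabb, Z)
  read b, top Z: go to q2, push AZ → (q2, babb, AZ)
  read b, top A: go to q0, push BA → (q0, abb, BAZ)
  read a, top B: go to q1, push ε → (q1, bb, AZ)
  read b, top A: go to q3, push ε → (q3, b, Z)
  read b, top Z: go to q2, push AZ → (q2, ε, AZ)
All input consumed; state q2 ∈ F.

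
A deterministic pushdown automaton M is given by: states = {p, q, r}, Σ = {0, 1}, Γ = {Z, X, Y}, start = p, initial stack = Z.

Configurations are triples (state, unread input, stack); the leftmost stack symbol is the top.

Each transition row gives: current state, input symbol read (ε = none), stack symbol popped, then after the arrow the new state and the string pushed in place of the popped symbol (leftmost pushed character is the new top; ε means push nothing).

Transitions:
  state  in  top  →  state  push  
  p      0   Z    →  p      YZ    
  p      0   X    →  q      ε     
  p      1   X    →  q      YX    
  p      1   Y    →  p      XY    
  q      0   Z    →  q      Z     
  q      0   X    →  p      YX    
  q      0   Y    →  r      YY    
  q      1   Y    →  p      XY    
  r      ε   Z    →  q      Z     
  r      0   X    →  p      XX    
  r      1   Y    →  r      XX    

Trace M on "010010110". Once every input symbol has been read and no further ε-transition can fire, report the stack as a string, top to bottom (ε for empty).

(p, 010010110, Z)
  read 0, top Z: go to p, push YZ → (p, 10010110, YZ)
  read 1, top Y: go to p, push XY → (p, 0010110, XYZ)
  read 0, top X: go to q, push ε → (q, 010110, YZ)
  read 0, top Y: go to r, push YY → (r, 10110, YYZ)
  read 1, top Y: go to r, push XX → (r, 0110, XXYZ)
  read 0, top X: go to p, push XX → (p, 110, XXXYZ)
  read 1, top X: go to q, push YX → (q, 10, YXXXYZ)
  read 1, top Y: go to p, push XY → (p, 0, XYXXXYZ)
  read 0, top X: go to q, push ε → (q, ε, YXXXYZ)
All input consumed in state q with stack YXXXYZ.

YXXXYZ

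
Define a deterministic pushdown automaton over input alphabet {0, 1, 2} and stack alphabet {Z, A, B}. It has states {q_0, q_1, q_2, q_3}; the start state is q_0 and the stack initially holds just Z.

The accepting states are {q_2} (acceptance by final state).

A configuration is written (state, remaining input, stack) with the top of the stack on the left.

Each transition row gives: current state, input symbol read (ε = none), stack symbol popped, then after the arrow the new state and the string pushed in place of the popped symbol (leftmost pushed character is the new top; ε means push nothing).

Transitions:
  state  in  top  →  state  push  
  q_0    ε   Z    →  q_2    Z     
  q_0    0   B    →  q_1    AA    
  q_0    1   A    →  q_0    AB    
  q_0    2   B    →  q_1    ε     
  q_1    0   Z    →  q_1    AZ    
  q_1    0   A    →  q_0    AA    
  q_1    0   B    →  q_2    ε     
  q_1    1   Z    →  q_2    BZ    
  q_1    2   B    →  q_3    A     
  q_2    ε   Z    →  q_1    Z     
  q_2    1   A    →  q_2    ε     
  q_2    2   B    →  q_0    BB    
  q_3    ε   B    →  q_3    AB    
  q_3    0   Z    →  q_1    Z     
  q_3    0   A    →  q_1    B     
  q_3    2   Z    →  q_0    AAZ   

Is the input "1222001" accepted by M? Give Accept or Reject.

Accept

(q_0, 1222001, Z)
  ε-move, top Z: go to q_2, push Z → (q_2, 1222001, Z)
  ε-move, top Z: go to q_1, push Z → (q_1, 1222001, Z)
  read 1, top Z: go to q_2, push BZ → (q_2, 222001, BZ)
  read 2, top B: go to q_0, push BB → (q_0, 22001, BBZ)
  read 2, top B: go to q_1, push ε → (q_1, 2001, BZ)
  read 2, top B: go to q_3, push A → (q_3, 001, AZ)
  read 0, top A: go to q_1, push B → (q_1, 01, BZ)
  read 0, top B: go to q_2, push ε → (q_2, 1, Z)
  ε-move, top Z: go to q_1, push Z → (q_1, 1, Z)
  read 1, top Z: go to q_2, push BZ → (q_2, ε, BZ)
All input consumed; state q_2 ∈ F.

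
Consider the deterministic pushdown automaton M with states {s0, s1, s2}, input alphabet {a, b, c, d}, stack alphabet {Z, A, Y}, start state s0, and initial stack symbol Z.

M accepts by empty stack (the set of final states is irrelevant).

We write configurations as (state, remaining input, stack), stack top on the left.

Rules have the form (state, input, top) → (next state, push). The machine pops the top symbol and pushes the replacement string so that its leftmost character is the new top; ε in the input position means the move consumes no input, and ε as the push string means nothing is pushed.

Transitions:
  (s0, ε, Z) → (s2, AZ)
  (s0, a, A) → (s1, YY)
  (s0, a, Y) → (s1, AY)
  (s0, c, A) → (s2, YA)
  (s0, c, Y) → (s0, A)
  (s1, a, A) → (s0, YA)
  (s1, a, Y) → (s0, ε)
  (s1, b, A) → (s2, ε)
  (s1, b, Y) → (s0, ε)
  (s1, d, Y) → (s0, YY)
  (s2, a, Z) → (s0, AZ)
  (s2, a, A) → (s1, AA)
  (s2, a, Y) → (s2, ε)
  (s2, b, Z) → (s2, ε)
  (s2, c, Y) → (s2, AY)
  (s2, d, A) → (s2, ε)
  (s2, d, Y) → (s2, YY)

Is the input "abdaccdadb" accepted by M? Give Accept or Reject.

(s0, abdaccdadb, Z)
  ε-move, top Z: go to s2, push AZ → (s2, abdaccdadb, AZ)
  read a, top A: go to s1, push AA → (s1, bdaccdadb, AAZ)
  read b, top A: go to s2, push ε → (s2, daccdadb, AZ)
  read d, top A: go to s2, push ε → (s2, accdadb, Z)
  read a, top Z: go to s0, push AZ → (s0, ccdadb, AZ)
  read c, top A: go to s2, push YA → (s2, cdadb, YAZ)
  read c, top Y: go to s2, push AY → (s2, dadb, AYAZ)
  read d, top A: go to s2, push ε → (s2, adb, YAZ)
  read a, top Y: go to s2, push ε → (s2, db, AZ)
  read d, top A: go to s2, push ε → (s2, b, Z)
  read b, top Z: go to s2, push ε → (s2, ε, ε)
All input consumed and the stack is empty.

Accept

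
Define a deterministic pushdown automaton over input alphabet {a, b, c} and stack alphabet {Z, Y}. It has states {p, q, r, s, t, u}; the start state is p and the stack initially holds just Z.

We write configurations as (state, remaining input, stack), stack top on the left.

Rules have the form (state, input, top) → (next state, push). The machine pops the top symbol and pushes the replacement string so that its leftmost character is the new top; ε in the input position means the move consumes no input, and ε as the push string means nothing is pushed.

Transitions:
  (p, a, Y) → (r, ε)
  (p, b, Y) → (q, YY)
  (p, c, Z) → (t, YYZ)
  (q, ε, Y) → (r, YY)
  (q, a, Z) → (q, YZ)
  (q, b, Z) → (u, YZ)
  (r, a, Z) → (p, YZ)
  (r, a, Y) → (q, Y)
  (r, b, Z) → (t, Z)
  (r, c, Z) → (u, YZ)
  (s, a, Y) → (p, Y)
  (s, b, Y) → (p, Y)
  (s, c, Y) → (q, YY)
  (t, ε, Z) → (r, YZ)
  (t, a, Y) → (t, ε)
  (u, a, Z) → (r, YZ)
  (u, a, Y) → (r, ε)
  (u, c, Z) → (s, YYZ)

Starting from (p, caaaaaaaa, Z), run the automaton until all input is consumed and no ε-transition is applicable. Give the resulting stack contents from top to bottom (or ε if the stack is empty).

(p, caaaaaaaa, Z) ⊢ (t, aaaaaaaa, YYZ) ⊢ (t, aaaaaaa, YZ) ⊢ (t, aaaaaa, Z) ⊢ (r, aaaaaa, YZ) ⊢ (q, aaaaa, YZ) ⊢ (r, aaaaa, YYZ) ⊢ (q, aaaa, YYZ) ⊢ (r, aaaa, YYYZ) ⊢ (q, aaa, YYYZ) ⊢ (r, aaa, YYYYZ) ⊢ (q, aa, YYYYZ) ⊢ (r, aa, YYYYYZ) ⊢ (q, a, YYYYYZ) ⊢ (r, a, YYYYYYZ) ⊢ (q, ε, YYYYYYZ) ⊢ (r, ε, YYYYYYYZ)
All input consumed in state r with stack YYYYYYYZ.

YYYYYYYZ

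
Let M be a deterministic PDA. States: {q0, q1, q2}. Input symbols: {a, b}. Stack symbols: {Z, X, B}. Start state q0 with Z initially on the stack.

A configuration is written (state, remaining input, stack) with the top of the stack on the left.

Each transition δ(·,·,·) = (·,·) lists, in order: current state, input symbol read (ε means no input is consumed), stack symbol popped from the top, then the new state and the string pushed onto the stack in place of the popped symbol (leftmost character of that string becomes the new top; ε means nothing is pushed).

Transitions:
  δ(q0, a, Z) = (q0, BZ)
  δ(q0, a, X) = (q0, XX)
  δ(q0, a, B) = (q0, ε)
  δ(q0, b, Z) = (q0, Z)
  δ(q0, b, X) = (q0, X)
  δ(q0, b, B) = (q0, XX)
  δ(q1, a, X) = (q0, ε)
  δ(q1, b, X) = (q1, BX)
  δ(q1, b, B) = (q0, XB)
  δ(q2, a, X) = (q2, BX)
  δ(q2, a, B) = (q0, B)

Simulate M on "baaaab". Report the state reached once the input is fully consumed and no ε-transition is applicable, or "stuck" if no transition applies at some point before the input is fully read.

q0

(q0, baaaab, Z) ⊢ (q0, aaaab, Z) ⊢ (q0, aaab, BZ) ⊢ (q0, aab, Z) ⊢ (q0, ab, BZ) ⊢ (q0, b, Z) ⊢ (q0, ε, Z)
All input consumed; M is in state q0.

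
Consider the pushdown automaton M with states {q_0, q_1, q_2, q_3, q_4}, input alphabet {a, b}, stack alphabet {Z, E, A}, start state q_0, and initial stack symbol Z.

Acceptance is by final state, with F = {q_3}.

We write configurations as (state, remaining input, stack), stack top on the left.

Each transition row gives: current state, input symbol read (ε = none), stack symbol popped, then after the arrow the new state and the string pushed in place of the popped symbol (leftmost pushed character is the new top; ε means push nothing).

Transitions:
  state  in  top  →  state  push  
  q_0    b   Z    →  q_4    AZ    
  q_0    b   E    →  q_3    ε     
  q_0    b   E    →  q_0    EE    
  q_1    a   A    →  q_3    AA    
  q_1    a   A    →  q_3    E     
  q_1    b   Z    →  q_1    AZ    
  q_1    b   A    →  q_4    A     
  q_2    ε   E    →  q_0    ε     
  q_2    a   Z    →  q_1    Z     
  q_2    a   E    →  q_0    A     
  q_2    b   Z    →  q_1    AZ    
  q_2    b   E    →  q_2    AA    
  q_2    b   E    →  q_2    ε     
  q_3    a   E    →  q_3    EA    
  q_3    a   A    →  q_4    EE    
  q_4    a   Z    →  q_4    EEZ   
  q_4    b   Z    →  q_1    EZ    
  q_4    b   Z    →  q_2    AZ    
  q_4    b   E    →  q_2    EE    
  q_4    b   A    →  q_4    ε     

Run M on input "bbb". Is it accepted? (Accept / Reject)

Reject

No computation consumes all input and reaches a final state.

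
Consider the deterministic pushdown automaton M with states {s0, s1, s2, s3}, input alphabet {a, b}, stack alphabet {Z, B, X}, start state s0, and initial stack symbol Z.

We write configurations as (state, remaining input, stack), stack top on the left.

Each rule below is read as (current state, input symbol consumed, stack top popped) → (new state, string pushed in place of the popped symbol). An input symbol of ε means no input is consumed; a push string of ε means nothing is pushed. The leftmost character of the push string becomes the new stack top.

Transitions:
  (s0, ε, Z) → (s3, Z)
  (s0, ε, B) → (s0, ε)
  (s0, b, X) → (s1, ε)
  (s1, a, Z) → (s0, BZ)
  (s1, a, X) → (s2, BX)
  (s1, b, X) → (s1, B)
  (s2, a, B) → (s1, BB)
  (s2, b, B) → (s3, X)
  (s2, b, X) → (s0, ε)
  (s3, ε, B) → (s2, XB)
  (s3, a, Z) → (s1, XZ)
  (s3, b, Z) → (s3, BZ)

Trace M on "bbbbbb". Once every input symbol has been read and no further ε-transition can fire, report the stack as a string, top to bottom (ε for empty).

(s0, bbbbbb, Z)
  ε-move, top Z: go to s3, push Z → (s3, bbbbbb, Z)
  read b, top Z: go to s3, push BZ → (s3, bbbbb, BZ)
  ε-move, top B: go to s2, push XB → (s2, bbbbb, XBZ)
  read b, top X: go to s0, push ε → (s0, bbbb, BZ)
  ε-move, top B: go to s0, push ε → (s0, bbbb, Z)
  ε-move, top Z: go to s3, push Z → (s3, bbbb, Z)
  read b, top Z: go to s3, push BZ → (s3, bbb, BZ)
  ε-move, top B: go to s2, push XB → (s2, bbb, XBZ)
  read b, top X: go to s0, push ε → (s0, bb, BZ)
  ε-move, top B: go to s0, push ε → (s0, bb, Z)
  ε-move, top Z: go to s3, push Z → (s3, bb, Z)
  read b, top Z: go to s3, push BZ → (s3, b, BZ)
  ε-move, top B: go to s2, push XB → (s2, b, XBZ)
  read b, top X: go to s0, push ε → (s0, ε, BZ)
  ε-move, top B: go to s0, push ε → (s0, ε, Z)
  ε-move, top Z: go to s3, push Z → (s3, ε, Z)
All input consumed in state s3 with stack Z.

Z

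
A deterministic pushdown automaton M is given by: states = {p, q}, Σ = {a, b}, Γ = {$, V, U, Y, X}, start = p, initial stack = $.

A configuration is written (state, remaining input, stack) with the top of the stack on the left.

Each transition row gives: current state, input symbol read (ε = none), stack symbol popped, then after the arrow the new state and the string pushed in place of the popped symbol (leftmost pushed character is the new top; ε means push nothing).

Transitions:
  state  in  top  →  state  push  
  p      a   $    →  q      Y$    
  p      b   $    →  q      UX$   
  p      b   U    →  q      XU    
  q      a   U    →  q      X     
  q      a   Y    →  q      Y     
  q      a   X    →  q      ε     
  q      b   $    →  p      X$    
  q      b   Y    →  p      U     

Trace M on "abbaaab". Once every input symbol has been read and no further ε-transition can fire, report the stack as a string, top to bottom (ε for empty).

X$

(p, abbaaab, $)
  read a, top $: go to q, push Y$ → (q, bbaaab, Y$)
  read b, top Y: go to p, push U → (p, baaab, U$)
  read b, top U: go to q, push XU → (q, aaab, XU$)
  read a, top X: go to q, push ε → (q, aab, U$)
  read a, top U: go to q, push X → (q, ab, X$)
  read a, top X: go to q, push ε → (q, b, $)
  read b, top $: go to p, push X$ → (p, ε, X$)
All input consumed in state p with stack X$.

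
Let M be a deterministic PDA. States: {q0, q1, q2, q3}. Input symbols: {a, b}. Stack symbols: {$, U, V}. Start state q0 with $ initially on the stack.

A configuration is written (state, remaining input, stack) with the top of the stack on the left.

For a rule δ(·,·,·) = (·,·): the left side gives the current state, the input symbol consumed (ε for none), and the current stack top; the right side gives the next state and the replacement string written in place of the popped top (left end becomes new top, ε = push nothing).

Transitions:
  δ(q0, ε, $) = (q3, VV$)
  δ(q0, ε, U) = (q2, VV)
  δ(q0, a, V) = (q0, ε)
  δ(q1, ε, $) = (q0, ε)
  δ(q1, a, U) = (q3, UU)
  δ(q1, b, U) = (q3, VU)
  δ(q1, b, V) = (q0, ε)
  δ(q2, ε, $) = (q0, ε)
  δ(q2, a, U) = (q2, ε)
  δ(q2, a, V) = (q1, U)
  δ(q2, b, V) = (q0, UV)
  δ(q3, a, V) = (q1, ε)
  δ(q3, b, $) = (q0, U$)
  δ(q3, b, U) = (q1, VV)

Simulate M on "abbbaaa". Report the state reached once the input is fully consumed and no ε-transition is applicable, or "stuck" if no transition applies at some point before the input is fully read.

stuck

(q0, abbbaaa, $)
  ε-move, top $: go to q3, push VV$ → (q3, abbbaaa, VV$)
  read a, top V: go to q1, push ε → (q1, bbbaaa, V$)
  read b, top V: go to q0, push ε → (q0, bbaaa, $)
  ε-move, top $: go to q3, push VV$ → (q3, bbaaa, VV$)
No transition for (q3, b, top V); M blocks with input bbaaa remaining.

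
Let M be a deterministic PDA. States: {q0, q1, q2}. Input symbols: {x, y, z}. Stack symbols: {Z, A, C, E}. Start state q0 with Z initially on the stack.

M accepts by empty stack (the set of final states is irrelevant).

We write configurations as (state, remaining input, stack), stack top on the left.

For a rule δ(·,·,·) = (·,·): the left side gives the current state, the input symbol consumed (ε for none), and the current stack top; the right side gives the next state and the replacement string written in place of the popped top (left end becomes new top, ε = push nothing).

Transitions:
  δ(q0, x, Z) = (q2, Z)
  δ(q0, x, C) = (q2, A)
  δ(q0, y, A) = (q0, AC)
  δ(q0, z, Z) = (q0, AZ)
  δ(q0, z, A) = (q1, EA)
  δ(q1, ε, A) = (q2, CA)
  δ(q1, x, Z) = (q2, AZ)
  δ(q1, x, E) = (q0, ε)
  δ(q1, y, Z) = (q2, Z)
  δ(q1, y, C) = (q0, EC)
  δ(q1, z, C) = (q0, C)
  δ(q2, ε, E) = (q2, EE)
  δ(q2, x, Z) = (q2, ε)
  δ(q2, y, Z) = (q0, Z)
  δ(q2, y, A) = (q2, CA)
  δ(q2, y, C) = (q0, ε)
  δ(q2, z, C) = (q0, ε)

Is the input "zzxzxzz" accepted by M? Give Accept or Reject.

(q0, zzxzxzz, Z)
  read z, top Z: go to q0, push AZ → (q0, zxzxzz, AZ)
  read z, top A: go to q1, push EA → (q1, xzxzz, EAZ)
  read x, top E: go to q0, push ε → (q0, zxzz, AZ)
  read z, top A: go to q1, push EA → (q1, xzz, EAZ)
  read x, top E: go to q0, push ε → (q0, zz, AZ)
  read z, top A: go to q1, push EA → (q1, z, EAZ)
No transition applies at (q1, z, EAZ); input not fully consumed.

Reject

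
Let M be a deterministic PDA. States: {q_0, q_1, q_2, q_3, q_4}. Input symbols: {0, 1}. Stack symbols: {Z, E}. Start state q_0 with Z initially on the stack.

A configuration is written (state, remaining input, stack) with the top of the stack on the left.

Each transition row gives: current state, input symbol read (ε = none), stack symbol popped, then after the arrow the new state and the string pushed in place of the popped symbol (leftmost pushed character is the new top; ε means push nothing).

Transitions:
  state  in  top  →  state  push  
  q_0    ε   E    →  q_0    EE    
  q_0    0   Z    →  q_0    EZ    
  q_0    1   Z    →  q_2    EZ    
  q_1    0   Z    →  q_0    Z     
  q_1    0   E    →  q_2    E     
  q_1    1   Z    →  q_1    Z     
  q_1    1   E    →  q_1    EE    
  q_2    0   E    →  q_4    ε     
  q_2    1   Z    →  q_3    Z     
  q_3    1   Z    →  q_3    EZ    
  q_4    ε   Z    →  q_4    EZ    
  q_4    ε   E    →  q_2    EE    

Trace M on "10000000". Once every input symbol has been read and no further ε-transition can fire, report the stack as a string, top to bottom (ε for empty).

(q_0, 10000000, Z)
  read 1, top Z: go to q_2, push EZ → (q_2, 0000000, EZ)
  read 0, top E: go to q_4, push ε → (q_4, 000000, Z)
  ε-move, top Z: go to q_4, push EZ → (q_4, 000000, EZ)
  ε-move, top E: go to q_2, push EE → (q_2, 000000, EEZ)
  read 0, top E: go to q_4, push ε → (q_4, 00000, EZ)
  ε-move, top E: go to q_2, push EE → (q_2, 00000, EEZ)
  read 0, top E: go to q_4, push ε → (q_4, 0000, EZ)
  ε-move, top E: go to q_2, push EE → (q_2, 0000, EEZ)
  read 0, top E: go to q_4, push ε → (q_4, 000, EZ)
  ε-move, top E: go to q_2, push EE → (q_2, 000, EEZ)
  read 0, top E: go to q_4, push ε → (q_4, 00, EZ)
  ε-move, top E: go to q_2, push EE → (q_2, 00, EEZ)
  read 0, top E: go to q_4, push ε → (q_4, 0, EZ)
  ε-move, top E: go to q_2, push EE → (q_2, 0, EEZ)
  read 0, top E: go to q_4, push ε → (q_4, ε, EZ)
  ε-move, top E: go to q_2, push EE → (q_2, ε, EEZ)
All input consumed in state q_2 with stack EEZ.

EEZ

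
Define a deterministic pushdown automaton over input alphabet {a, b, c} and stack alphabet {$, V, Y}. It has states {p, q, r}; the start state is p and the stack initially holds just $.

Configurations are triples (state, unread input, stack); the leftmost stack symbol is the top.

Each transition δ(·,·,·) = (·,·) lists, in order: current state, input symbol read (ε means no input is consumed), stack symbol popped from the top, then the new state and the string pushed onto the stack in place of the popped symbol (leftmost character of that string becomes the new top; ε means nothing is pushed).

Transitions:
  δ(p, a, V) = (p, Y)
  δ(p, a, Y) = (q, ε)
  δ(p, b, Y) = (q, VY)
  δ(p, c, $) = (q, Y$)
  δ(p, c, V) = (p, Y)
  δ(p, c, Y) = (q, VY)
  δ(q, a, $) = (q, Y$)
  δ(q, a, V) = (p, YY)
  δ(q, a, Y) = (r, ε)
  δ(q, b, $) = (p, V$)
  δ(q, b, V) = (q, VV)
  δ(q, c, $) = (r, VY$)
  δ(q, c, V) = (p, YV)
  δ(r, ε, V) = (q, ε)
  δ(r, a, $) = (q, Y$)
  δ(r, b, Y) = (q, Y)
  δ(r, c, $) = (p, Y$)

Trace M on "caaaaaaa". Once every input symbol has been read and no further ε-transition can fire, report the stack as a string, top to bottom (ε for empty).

$

(p, caaaaaaa, $)
  read c, top $: go to q, push Y$ → (q, aaaaaaa, Y$)
  read a, top Y: go to r, push ε → (r, aaaaaa, $)
  read a, top $: go to q, push Y$ → (q, aaaaa, Y$)
  read a, top Y: go to r, push ε → (r, aaaa, $)
  read a, top $: go to q, push Y$ → (q, aaa, Y$)
  read a, top Y: go to r, push ε → (r, aa, $)
  read a, top $: go to q, push Y$ → (q, a, Y$)
  read a, top Y: go to r, push ε → (r, ε, $)
All input consumed in state r with stack $.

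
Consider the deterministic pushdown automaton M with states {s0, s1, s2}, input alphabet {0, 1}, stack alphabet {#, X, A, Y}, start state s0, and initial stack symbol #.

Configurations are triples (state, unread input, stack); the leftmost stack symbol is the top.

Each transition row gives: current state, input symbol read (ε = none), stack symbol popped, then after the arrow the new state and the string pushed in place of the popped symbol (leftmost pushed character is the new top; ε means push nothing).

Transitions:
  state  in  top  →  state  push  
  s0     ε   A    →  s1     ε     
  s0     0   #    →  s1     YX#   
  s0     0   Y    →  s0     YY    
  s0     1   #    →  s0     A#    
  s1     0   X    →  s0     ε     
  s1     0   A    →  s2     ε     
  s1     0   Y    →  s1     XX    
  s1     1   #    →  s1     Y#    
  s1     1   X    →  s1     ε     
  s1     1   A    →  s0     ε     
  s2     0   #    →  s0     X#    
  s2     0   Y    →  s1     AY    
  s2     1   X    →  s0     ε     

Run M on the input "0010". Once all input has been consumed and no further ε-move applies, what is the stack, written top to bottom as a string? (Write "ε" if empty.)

(s0, 0010, #)
  read 0, top #: go to s1, push YX# → (s1, 010, YX#)
  read 0, top Y: go to s1, push XX → (s1, 10, XXX#)
  read 1, top X: go to s1, push ε → (s1, 0, XX#)
  read 0, top X: go to s0, push ε → (s0, ε, X#)
All input consumed in state s0 with stack X#.

X#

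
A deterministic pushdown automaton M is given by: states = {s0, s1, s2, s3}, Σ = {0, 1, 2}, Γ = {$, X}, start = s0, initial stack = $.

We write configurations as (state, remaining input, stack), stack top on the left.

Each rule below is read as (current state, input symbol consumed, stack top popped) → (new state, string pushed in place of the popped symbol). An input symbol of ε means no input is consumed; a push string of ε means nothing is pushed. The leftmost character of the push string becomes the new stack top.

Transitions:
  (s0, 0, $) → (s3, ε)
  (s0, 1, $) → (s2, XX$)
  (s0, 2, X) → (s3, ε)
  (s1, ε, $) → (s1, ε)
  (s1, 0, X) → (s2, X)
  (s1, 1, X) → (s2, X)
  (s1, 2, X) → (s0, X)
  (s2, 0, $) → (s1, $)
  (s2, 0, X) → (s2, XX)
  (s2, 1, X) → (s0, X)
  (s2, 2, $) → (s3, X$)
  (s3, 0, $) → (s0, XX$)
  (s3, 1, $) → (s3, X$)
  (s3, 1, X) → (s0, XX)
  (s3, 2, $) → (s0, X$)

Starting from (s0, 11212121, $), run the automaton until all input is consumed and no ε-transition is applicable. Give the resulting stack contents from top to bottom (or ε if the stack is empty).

XX$

(s0, 11212121, $)
  read 1, top $: go to s2, push XX$ → (s2, 1212121, XX$)
  read 1, top X: go to s0, push X → (s0, 212121, XX$)
  read 2, top X: go to s3, push ε → (s3, 12121, X$)
  read 1, top X: go to s0, push XX → (s0, 2121, XX$)
  read 2, top X: go to s3, push ε → (s3, 121, X$)
  read 1, top X: go to s0, push XX → (s0, 21, XX$)
  read 2, top X: go to s3, push ε → (s3, 1, X$)
  read 1, top X: go to s0, push XX → (s0, ε, XX$)
All input consumed in state s0 with stack XX$.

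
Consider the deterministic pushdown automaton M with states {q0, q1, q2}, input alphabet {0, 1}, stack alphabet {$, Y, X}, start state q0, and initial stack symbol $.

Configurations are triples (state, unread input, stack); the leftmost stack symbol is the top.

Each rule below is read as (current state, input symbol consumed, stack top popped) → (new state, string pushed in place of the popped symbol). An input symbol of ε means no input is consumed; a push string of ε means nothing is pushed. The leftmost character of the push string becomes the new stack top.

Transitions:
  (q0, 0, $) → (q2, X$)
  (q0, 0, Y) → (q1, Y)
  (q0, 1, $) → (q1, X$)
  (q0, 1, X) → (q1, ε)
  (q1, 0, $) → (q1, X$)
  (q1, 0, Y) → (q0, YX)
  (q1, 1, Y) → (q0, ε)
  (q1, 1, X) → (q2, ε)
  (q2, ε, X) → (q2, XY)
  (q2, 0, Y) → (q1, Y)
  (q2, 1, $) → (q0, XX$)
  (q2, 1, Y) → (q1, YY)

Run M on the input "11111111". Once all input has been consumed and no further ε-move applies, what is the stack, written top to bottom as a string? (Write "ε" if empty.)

(q0, 11111111, $)
  read 1, top $: go to q1, push X$ → (q1, 1111111, X$)
  read 1, top X: go to q2, push ε → (q2, 111111, $)
  read 1, top $: go to q0, push XX$ → (q0, 11111, XX$)
  read 1, top X: go to q1, push ε → (q1, 1111, X$)
  read 1, top X: go to q2, push ε → (q2, 111, $)
  read 1, top $: go to q0, push XX$ → (q0, 11, XX$)
  read 1, top X: go to q1, push ε → (q1, 1, X$)
  read 1, top X: go to q2, push ε → (q2, ε, $)
All input consumed in state q2 with stack $.

$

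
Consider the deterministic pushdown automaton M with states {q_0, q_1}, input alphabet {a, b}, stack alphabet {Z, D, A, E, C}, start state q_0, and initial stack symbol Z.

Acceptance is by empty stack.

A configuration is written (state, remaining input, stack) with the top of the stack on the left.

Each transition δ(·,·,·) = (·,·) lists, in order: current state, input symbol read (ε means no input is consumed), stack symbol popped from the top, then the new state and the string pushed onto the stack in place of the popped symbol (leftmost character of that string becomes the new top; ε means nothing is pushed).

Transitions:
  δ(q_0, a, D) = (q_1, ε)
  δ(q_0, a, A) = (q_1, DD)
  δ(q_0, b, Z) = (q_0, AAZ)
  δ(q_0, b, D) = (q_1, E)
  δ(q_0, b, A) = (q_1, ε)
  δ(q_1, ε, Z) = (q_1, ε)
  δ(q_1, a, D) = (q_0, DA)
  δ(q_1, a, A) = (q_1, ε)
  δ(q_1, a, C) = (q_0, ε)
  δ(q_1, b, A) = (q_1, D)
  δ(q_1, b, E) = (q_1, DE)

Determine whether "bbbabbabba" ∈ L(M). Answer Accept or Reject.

Reject

(q_0, bbbabbabba, Z)
  read b, top Z: go to q_0, push AAZ → (q_0, bbabbabba, AAZ)
  read b, top A: go to q_1, push ε → (q_1, babbabba, AZ)
  read b, top A: go to q_1, push D → (q_1, abbabba, DZ)
  read a, top D: go to q_0, push DA → (q_0, bbabba, DAZ)
  read b, top D: go to q_1, push E → (q_1, babba, EAZ)
  read b, top E: go to q_1, push DE → (q_1, abba, DEAZ)
  read a, top D: go to q_0, push DA → (q_0, bba, DAEAZ)
  read b, top D: go to q_1, push E → (q_1, ba, EAEAZ)
  read b, top E: go to q_1, push DE → (q_1, a, DEAEAZ)
  read a, top D: go to q_0, push DA → (q_0, ε, DAEAEAZ)
All input consumed; stack is DAEAEAZ, not empty, and no further ε-move applies.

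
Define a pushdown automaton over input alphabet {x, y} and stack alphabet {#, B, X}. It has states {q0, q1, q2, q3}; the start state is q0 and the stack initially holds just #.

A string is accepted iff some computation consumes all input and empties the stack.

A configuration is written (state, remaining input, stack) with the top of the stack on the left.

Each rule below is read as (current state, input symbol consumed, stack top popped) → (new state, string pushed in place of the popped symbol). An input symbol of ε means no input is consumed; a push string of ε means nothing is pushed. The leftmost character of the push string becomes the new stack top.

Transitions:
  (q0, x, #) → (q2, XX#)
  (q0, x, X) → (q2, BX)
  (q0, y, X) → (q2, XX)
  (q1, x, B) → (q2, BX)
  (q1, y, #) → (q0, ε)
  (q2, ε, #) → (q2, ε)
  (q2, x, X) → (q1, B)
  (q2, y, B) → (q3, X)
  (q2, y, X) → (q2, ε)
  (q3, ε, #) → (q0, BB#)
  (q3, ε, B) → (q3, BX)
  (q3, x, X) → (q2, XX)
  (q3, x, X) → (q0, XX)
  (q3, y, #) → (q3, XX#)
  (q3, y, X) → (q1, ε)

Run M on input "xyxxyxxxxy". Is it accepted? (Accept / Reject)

Reject

No computation consumes all input and empties the stack.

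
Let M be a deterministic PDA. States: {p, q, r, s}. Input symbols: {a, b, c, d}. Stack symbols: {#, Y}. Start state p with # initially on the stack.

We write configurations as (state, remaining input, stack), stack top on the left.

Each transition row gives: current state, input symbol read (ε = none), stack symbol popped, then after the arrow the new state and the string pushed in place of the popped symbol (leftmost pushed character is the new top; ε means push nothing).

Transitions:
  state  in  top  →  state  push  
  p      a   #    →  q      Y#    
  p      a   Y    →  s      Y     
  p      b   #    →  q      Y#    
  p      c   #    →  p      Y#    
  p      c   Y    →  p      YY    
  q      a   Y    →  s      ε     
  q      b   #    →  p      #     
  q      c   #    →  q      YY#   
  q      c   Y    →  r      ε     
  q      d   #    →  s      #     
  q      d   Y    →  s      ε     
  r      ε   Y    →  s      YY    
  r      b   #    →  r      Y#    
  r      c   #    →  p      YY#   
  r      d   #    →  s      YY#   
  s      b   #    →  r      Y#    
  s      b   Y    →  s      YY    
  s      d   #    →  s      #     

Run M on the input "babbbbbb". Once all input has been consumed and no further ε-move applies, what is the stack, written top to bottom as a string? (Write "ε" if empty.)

(p, babbbbbb, #) ⊢ (q, abbbbbb, Y#) ⊢ (s, bbbbbb, #) ⊢ (r, bbbbb, Y#) ⊢ (s, bbbbb, YY#) ⊢ (s, bbbb, YYY#) ⊢ (s, bbb, YYYY#) ⊢ (s, bb, YYYYY#) ⊢ (s, b, YYYYYY#) ⊢ (s, ε, YYYYYYY#)
All input consumed in state s with stack YYYYYYY#.

YYYYYYY#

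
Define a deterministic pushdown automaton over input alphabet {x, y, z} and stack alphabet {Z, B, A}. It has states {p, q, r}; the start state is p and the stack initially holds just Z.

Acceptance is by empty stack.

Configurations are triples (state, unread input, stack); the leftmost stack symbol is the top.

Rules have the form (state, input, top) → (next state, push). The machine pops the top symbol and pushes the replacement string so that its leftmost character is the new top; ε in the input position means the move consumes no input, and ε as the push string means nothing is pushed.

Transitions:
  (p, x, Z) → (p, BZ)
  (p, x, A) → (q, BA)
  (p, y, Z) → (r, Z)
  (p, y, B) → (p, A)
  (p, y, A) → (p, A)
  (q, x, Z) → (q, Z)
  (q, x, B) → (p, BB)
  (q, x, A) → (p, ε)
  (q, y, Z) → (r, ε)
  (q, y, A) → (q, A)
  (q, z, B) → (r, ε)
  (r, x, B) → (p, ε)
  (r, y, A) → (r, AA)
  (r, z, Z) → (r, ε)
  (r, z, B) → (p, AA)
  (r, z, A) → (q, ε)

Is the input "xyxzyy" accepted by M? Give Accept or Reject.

(p, xyxzyy, Z) ⊢ (p, yxzyy, BZ) ⊢ (p, xzyy, AZ) ⊢ (q, zyy, BAZ) ⊢ (r, yy, AZ) ⊢ (r, y, AAZ) ⊢ (r, ε, AAAZ)
All input consumed; stack is AAAZ, not empty, and no further ε-move applies.

Reject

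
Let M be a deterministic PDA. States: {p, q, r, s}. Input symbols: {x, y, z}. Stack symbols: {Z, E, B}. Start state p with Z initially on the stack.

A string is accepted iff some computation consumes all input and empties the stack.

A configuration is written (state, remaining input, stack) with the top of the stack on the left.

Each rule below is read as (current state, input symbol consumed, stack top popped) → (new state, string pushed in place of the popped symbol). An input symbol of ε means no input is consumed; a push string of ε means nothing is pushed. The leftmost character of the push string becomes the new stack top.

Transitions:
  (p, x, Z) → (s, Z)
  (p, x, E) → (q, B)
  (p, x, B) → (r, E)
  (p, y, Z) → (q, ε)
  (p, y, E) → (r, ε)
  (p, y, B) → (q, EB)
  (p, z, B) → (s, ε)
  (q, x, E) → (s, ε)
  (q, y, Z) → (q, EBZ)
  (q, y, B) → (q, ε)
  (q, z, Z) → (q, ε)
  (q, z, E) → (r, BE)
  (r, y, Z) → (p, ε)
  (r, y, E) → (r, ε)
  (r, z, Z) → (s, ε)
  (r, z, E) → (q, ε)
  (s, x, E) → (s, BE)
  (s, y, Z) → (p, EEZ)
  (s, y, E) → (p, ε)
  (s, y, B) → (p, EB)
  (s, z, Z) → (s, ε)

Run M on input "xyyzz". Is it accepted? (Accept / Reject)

(p, xyyzz, Z)
  read x, top Z: go to s, push Z → (s, yyzz, Z)
  read y, top Z: go to p, push EEZ → (p, yzz, EEZ)
  read y, top E: go to r, push ε → (r, zz, EZ)
  read z, top E: go to q, push ε → (q, z, Z)
  read z, top Z: go to q, push ε → (q, ε, ε)
All input consumed and the stack is empty.

Accept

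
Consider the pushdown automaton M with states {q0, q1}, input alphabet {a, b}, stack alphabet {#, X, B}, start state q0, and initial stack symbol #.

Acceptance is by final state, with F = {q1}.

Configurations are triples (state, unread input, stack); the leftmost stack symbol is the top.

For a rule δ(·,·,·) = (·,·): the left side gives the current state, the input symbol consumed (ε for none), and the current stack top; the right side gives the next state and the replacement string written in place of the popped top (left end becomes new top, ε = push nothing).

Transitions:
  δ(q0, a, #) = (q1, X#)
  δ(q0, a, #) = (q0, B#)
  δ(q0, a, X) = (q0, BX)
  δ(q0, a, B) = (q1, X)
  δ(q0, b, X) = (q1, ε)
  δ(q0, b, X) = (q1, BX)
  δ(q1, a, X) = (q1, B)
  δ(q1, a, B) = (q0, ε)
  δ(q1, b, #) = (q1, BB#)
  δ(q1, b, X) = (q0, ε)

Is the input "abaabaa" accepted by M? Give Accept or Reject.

Accept

One accepting computation: (q0, abaabaa, #) ⊢ (q1, baabaa, X#) ⊢ (q0, aabaa, #) ⊢ (q0, abaa, B#) ⊢ (q1, baa, X#) ⊢ (q0, aa, #) ⊢ (q1, a, X#) ⊢ (q1, ε, B#)
All input consumed and state q1 ∈ F.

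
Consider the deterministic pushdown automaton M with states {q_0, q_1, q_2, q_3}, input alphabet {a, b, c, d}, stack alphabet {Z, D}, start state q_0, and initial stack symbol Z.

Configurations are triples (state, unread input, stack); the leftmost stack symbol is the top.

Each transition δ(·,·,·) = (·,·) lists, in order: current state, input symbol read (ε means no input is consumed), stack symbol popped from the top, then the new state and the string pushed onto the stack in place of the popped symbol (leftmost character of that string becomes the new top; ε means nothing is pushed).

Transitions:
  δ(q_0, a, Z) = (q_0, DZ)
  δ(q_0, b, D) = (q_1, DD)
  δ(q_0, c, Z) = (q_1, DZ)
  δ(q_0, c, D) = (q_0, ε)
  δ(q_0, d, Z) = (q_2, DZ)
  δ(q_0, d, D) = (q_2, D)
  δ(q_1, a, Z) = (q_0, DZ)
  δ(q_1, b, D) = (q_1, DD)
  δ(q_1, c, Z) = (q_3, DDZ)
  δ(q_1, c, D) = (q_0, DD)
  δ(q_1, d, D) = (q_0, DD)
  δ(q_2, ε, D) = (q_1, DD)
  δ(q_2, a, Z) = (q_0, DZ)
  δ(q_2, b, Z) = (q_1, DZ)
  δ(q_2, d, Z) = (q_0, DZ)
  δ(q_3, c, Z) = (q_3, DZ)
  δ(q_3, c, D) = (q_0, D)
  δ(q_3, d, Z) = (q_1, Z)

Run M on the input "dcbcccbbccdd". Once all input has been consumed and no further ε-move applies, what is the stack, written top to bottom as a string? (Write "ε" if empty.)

(q_0, dcbcccbbccdd, Z) ⊢ (q_2, cbcccbbccdd, DZ) ⊢ (q_1, cbcccbbccdd, DDZ) ⊢ (q_0, bcccbbccdd, DDDZ) ⊢ (q_1, cccbbccdd, DDDDZ) ⊢ (q_0, ccbbccdd, DDDDDZ) ⊢ (q_0, cbbccdd, DDDDZ) ⊢ (q_0, bbccdd, DDDZ) ⊢ (q_1, bccdd, DDDDZ) ⊢ (q_1, ccdd, DDDDDZ) ⊢ (q_0, cdd, DDDDDDZ) ⊢ (q_0, dd, DDDDDZ) ⊢ (q_2, d, DDDDDZ) ⊢ (q_1, d, DDDDDDZ) ⊢ (q_0, ε, DDDDDDDZ)
All input consumed in state q_0 with stack DDDDDDDZ.

DDDDDDDZ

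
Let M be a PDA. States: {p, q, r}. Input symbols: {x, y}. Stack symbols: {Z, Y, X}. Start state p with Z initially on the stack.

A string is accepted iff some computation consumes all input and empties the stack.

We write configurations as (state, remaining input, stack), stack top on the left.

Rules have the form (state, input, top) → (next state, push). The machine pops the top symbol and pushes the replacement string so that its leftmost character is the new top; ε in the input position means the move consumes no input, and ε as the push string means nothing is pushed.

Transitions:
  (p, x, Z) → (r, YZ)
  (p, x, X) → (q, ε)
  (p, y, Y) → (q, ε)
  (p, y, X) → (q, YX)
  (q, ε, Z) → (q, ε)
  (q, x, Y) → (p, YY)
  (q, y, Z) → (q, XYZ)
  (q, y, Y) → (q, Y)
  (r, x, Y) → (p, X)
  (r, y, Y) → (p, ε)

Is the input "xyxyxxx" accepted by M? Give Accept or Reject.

One accepting computation: (p, xyxyxxx, Z) ⊢ (r, yxyxxx, YZ) ⊢ (p, xyxxx, Z) ⊢ (r, yxxx, YZ) ⊢ (p, xxx, Z) ⊢ (r, xx, YZ) ⊢ (p, x, XZ) ⊢ (q, ε, Z) ⊢ (q, ε, ε)
All input consumed and the stack is empty.

Accept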